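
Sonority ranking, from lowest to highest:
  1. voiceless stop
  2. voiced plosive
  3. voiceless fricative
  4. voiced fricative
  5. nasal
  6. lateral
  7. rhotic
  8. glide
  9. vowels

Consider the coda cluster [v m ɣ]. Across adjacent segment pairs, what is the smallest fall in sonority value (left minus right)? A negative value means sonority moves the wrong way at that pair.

-1

/v/ is a voiced fricative (sonority 4).
/m/ is a nasal (sonority 5).
/ɣ/ is a voiced fricative (sonority 4).
/v/→/m/: change -1.
/m/→/ɣ/: change +1.
Minimum = -1.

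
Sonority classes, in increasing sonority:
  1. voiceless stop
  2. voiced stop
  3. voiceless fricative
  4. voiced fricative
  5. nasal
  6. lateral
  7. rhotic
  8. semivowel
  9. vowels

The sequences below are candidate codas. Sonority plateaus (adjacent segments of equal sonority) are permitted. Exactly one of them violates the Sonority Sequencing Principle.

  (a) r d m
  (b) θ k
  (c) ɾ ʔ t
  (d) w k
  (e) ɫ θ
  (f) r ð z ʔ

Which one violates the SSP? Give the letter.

(a) 7-2-5 → violates
(b) 3-1 → obeys
(c) 7-1-1 → obeys
(d) 8-1 → obeys
(e) 6-3 → obeys
(f) 7-4-4-1 → obeys

a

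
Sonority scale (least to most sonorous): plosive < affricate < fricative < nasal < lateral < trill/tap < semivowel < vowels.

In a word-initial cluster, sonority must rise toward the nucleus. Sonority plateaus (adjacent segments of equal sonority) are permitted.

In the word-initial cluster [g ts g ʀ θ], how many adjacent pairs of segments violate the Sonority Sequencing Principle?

/g/: plosive = 1.
/ts/: affricate = 2.
/g/: plosive = 1.
/ʀ/: trill/tap = 6.
/θ/: fricative = 3.
/g/→/ts/: 1→2 (rises) — ok.
/ts/→/g/: 2→1 (does not rise) — violation.
/g/→/ʀ/: 1→6 (rises) — ok.
/ʀ/→/θ/: 6→3 (does not rise) — violation.

2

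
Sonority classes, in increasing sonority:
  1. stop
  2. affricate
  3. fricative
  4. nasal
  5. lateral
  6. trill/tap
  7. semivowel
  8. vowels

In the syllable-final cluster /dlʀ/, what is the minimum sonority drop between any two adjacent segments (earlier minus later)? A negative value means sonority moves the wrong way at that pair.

/d/: stop = 1.
/l/: lateral = 5.
/ʀ/: trill/tap = 6.
/d/→/l/: change -4.
/l/→/ʀ/: change -1.
Minimum = -4.

-4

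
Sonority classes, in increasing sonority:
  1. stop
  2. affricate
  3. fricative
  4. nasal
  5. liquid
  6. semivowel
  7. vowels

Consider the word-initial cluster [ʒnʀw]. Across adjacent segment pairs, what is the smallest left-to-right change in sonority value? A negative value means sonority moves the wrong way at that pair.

1

/ʒ/ is a fricative (sonority 3).
/n/ is a nasal (sonority 4).
/ʀ/ is a liquid (sonority 5).
/w/ is a semivowel (sonority 6).
/ʒ/→/n/: change +1.
/n/→/ʀ/: change +1.
/ʀ/→/w/: change +1.
Minimum = 1.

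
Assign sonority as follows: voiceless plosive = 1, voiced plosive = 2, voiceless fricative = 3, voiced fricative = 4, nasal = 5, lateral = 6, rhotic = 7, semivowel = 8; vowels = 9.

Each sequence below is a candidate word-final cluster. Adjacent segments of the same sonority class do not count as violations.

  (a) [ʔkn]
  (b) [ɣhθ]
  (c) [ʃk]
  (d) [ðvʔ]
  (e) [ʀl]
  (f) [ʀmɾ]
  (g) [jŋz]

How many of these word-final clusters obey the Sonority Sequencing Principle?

5

(a) 1-1-5 → violates
(b) 4-3-3 → obeys
(c) 3-1 → obeys
(d) 4-4-1 → obeys
(e) 7-6 → obeys
(f) 7-5-7 → violates
(g) 8-5-4 → obeys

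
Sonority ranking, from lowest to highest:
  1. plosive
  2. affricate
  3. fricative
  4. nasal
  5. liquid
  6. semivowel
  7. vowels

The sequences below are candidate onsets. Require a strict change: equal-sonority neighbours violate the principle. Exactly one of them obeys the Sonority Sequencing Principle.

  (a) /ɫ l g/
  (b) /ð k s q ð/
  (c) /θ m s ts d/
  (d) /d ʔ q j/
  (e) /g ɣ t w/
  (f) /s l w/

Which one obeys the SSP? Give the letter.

(a) 5-5-1 → violates
(b) 3-1-3-1-3 → violates
(c) 3-4-3-2-1 → violates
(d) 1-1-1-6 → violates
(e) 1-3-1-6 → violates
(f) 3-5-6 → obeys

f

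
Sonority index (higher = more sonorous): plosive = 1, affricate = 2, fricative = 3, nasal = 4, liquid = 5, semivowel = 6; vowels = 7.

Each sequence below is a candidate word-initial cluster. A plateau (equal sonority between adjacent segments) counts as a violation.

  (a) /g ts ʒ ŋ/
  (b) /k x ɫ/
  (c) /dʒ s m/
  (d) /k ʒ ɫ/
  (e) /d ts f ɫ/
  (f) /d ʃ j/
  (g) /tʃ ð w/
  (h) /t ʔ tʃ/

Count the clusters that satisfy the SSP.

7

(a) 1-2-3-4 → obeys
(b) 1-3-5 → obeys
(c) 2-3-4 → obeys
(d) 1-3-5 → obeys
(e) 1-2-3-5 → obeys
(f) 1-3-6 → obeys
(g) 2-3-6 → obeys
(h) 1-1-2 → violates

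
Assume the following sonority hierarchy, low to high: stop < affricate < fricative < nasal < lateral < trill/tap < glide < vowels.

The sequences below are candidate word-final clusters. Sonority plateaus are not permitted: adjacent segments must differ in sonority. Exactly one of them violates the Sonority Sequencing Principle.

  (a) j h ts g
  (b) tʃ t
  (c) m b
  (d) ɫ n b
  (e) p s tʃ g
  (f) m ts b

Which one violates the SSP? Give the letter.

(a) 7-3-2-1 → obeys
(b) 2-1 → obeys
(c) 4-1 → obeys
(d) 5-4-1 → obeys
(e) 1-3-2-1 → violates
(f) 4-2-1 → obeys

e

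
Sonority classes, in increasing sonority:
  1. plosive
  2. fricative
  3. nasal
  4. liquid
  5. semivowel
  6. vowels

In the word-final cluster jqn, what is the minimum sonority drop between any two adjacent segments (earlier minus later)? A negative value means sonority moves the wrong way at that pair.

-2

/j/: semivowel = 5.
/q/: plosive = 1.
/n/: nasal = 3.
/j/→/q/: change +4.
/q/→/n/: change -2.
Minimum = -2.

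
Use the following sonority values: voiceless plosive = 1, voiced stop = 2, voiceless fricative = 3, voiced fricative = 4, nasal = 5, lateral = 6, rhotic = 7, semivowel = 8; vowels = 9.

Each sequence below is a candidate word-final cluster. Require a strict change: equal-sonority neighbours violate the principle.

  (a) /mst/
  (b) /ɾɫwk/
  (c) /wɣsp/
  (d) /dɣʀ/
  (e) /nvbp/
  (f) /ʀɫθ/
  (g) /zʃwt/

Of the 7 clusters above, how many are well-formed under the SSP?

(a) sonority 5-3-1: well-formed.
(b) sonority 7-6-8-1: ill-formed.
(c) sonority 8-4-3-1: well-formed.
(d) sonority 2-4-7: ill-formed.
(e) sonority 5-4-2-1: well-formed.
(f) sonority 7-6-3: well-formed.
(g) sonority 4-3-8-1: ill-formed.

4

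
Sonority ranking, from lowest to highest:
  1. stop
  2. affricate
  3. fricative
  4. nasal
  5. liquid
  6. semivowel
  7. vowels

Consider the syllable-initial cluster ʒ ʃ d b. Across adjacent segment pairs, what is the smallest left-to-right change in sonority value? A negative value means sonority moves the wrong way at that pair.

/ʒ/ is a fricative (sonority 3).
/ʃ/ is a fricative (sonority 3).
/d/ is a stop (sonority 1).
/b/ is a stop (sonority 1).
/ʒ/→/ʃ/: change +0.
/ʃ/→/d/: change -2.
/d/→/b/: change +0.
Minimum = -2.

-2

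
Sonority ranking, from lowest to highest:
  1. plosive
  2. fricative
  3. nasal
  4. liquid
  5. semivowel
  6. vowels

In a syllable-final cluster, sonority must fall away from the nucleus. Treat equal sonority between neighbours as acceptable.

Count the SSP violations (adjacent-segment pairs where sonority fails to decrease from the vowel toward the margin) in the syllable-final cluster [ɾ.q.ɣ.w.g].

2

/ɾ/ is a liquid (sonority 4).
/q/ is a plosive (sonority 1).
/ɣ/ is a fricative (sonority 2).
/w/ is a semivowel (sonority 5).
/g/ is a plosive (sonority 1).
/ɾ/→/q/: 4→1 (falls) — ok.
/q/→/ɣ/: 1→2 (does not fall) — violation.
/ɣ/→/w/: 2→5 (does not fall) — violation.
/w/→/g/: 5→1 (falls) — ok.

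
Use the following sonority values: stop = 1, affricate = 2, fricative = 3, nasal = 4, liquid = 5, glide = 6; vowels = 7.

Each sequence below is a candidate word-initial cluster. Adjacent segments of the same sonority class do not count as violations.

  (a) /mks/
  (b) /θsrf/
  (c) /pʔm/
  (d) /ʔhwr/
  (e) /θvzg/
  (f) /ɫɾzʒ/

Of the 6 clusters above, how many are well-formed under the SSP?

1

(a) /mks/: profile 4-1-3 — violates.
(b) /θsrf/: profile 3-3-5-3 — violates.
(c) /pʔm/: profile 1-1-4 — obeys.
(d) /ʔhwr/: profile 1-3-6-5 — violates.
(e) /θvzg/: profile 3-3-3-1 — violates.
(f) /ɫɾzʒ/: profile 5-5-3-3 — violates.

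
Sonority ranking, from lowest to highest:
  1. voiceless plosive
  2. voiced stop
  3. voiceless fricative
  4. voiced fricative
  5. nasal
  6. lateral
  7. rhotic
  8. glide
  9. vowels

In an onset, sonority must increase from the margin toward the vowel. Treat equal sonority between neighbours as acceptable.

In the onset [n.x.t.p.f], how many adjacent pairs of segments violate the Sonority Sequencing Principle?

2

/n/ — nasal, sonority 5.
/x/ — voiceless fricative, sonority 3.
/t/ — voiceless plosive, sonority 1.
/p/ — voiceless plosive, sonority 1.
/f/ — voiceless fricative, sonority 3.
/n/→/x/: 5→3 (does not rise) — violation.
/x/→/t/: 3→1 (does not rise) — violation.
/t/→/p/: 1→1 (plateau, allowed) — ok.
/p/→/f/: 1→3 (rises) — ok.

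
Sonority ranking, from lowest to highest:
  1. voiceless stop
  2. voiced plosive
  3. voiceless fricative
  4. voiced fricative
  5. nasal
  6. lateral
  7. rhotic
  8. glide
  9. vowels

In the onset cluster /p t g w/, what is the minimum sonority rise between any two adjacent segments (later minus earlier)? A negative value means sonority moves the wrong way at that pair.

0

/p/: voiceless stop = 1.
/t/: voiceless stop = 1.
/g/: voiced plosive = 2.
/w/: glide = 8.
/p/→/t/: change +0.
/t/→/g/: change +1.
/g/→/w/: change +6.
Minimum = 0.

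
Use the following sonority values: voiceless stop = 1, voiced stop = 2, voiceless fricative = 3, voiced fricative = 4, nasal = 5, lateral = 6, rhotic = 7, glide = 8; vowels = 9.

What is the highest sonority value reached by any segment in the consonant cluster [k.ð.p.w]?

8

/k/ — voiceless stop, sonority 1.
/ð/ — voiced fricative, sonority 4.
/p/ — voiceless stop, sonority 1.
/w/ — glide, sonority 8.
The maximum is 8.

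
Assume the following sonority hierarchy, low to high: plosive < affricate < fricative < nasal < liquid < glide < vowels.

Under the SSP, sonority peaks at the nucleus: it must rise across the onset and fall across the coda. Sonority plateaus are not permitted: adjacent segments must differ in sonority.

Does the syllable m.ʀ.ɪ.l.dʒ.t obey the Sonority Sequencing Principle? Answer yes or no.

yes

Onset: /m/ is a nasal (sonority 4), /ʀ/ is a liquid (sonority 5); then the nucleus /ɪ/ (sonority 7).
Onset profile 4-5-7 — rises to the nucleus.
Coda: /l/ is a liquid (sonority 5), /dʒ/ is an affricate (sonority 2), /t/ is a plosive (sonority 1).
Coda profile 7-5-2-1 — falls from the nucleus.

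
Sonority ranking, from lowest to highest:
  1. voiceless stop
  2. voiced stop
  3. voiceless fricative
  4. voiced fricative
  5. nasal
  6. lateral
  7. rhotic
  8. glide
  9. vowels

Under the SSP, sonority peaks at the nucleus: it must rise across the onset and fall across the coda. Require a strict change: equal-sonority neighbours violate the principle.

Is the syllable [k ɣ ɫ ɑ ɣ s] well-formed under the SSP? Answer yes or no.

yes

Onset: /k/ is a voiceless stop (sonority 1), /ɣ/ is a voiced fricative (sonority 4), /ɫ/ is a lateral (sonority 6); then the nucleus /ɑ/ (sonority 9).
Onset profile 1-4-6-9 — rises to the nucleus.
Coda: /ɣ/ is a voiced fricative (sonority 4), /s/ is a voiceless fricative (sonority 3).
Coda profile 9-4-3 — falls from the nucleus.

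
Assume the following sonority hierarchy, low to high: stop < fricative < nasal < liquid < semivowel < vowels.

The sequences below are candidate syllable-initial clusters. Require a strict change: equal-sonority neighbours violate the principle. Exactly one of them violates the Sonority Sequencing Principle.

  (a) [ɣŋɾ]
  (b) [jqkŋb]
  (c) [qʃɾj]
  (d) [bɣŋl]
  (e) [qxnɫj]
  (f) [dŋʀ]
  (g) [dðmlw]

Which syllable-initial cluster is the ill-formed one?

b

(a) sonority 2-3-4: well-formed.
(b) sonority 5-1-1-3-1: ill-formed.
(c) sonority 1-2-4-5: well-formed.
(d) sonority 1-2-3-4: well-formed.
(e) sonority 1-2-3-4-5: well-formed.
(f) sonority 1-3-4: well-formed.
(g) sonority 1-2-3-4-5: well-formed.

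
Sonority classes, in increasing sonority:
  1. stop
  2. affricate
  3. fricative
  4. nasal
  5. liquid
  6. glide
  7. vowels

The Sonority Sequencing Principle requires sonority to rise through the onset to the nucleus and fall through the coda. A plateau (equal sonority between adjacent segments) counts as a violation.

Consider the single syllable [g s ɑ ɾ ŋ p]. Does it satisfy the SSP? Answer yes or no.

Onset: /g/ is a stop (sonority 1), /s/ is a fricative (sonority 3); then the nucleus /ɑ/ (sonority 7).
Onset profile 1-3-7 — rises to the nucleus.
Coda: /ɾ/ is a liquid (sonority 5), /ŋ/ is a nasal (sonority 4), /p/ is a stop (sonority 1).
Coda profile 7-5-4-1 — falls from the nucleus.

yes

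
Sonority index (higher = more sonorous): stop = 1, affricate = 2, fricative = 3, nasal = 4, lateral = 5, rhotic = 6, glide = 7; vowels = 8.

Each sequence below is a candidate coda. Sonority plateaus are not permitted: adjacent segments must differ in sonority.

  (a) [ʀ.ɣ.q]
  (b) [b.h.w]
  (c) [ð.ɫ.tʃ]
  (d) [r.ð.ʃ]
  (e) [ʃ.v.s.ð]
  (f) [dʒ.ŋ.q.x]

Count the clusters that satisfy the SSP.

1

(a) sonority 6-3-1: well-formed.
(b) sonority 1-3-7: ill-formed.
(c) sonority 3-5-2: ill-formed.
(d) sonority 6-3-3: ill-formed.
(e) sonority 3-3-3-3: ill-formed.
(f) sonority 2-4-1-3: ill-formed.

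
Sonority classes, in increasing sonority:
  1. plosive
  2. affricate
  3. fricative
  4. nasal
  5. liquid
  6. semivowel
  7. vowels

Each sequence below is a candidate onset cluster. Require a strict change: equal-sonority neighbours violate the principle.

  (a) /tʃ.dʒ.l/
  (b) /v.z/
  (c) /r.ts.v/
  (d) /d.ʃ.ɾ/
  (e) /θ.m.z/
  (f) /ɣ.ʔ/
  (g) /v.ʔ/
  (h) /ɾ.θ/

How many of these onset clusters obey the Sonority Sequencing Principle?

1

(a) sonority 2-2-5: ill-formed.
(b) sonority 3-3: ill-formed.
(c) sonority 5-2-3: ill-formed.
(d) sonority 1-3-5: well-formed.
(e) sonority 3-4-3: ill-formed.
(f) sonority 3-1: ill-formed.
(g) sonority 3-1: ill-formed.
(h) sonority 5-3: ill-formed.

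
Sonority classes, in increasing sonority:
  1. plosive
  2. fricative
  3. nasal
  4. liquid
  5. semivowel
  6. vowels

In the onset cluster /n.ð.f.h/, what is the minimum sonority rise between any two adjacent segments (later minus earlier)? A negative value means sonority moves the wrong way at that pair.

/n/: nasal = 3.
/ð/: fricative = 2.
/f/: fricative = 2.
/h/: fricative = 2.
/n/→/ð/: change -1.
/ð/→/f/: change +0.
/f/→/h/: change +0.
Minimum = -1.

-1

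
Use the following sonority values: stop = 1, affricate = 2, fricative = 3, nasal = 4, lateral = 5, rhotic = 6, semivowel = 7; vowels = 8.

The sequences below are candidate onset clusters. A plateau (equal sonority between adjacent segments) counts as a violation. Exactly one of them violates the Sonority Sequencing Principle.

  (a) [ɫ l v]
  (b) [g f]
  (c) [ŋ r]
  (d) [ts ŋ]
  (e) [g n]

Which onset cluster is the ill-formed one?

a

(a) sonority 5-5-3: ill-formed.
(b) sonority 1-3: well-formed.
(c) sonority 4-6: well-formed.
(d) sonority 2-4: well-formed.
(e) sonority 1-4: well-formed.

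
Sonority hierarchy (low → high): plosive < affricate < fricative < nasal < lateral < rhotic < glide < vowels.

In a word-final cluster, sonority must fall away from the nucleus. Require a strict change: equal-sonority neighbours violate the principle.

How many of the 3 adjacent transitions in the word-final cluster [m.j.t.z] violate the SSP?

2

/m/ — nasal, sonority 4.
/j/ — glide, sonority 7.
/t/ — plosive, sonority 1.
/z/ — fricative, sonority 3.
/m/→/j/: 4→7 (does not fall) — violation.
/j/→/t/: 7→1 (falls) — ok.
/t/→/z/: 1→3 (does not fall) — violation.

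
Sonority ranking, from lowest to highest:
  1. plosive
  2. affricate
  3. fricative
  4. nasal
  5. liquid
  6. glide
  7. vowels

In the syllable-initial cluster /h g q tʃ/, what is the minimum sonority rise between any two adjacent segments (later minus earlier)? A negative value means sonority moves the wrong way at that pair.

/h/: fricative = 3.
/g/: plosive = 1.
/q/: plosive = 1.
/tʃ/: affricate = 2.
/h/→/g/: change -2.
/g/→/q/: change +0.
/q/→/tʃ/: change +1.
Minimum = -2.

-2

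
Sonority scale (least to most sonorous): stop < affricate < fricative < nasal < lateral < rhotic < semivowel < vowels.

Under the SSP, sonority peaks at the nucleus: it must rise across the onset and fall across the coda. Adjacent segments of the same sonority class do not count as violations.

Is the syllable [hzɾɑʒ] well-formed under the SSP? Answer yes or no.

yes

Onset: /h/ is a fricative (sonority 3), /z/ is a fricative (sonority 3), /ɾ/ is a rhotic (sonority 6); then the nucleus /ɑ/ (sonority 8).
Onset profile 3-3-6-8 — rises to the nucleus.
Coda: /ʒ/ is a fricative (sonority 3).
Coda profile 8-3 — falls from the nucleus.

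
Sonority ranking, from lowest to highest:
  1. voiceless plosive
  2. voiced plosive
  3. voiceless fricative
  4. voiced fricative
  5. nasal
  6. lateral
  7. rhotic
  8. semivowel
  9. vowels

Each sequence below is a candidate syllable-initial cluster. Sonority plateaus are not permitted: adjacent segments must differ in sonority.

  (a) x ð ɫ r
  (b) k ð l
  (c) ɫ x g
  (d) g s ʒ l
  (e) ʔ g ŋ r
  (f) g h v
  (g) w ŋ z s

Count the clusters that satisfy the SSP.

5

(a) sonority 3-4-6-7: well-formed.
(b) sonority 1-4-6: well-formed.
(c) sonority 6-3-2: ill-formed.
(d) sonority 2-3-4-6: well-formed.
(e) sonority 1-2-5-7: well-formed.
(f) sonority 2-3-4: well-formed.
(g) sonority 8-5-4-3: ill-formed.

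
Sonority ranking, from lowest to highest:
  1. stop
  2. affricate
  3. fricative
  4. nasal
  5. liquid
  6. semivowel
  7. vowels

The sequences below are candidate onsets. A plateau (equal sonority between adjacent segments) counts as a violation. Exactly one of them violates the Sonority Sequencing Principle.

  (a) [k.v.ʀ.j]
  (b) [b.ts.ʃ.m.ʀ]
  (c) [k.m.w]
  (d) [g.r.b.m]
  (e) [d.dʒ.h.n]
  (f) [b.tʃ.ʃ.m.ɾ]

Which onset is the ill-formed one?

d

(a) [k.v.ʀ.j]: profile 1-3-5-6 — obeys.
(b) [b.ts.ʃ.m.ʀ]: profile 1-2-3-4-5 — obeys.
(c) [k.m.w]: profile 1-4-6 — obeys.
(d) [g.r.b.m]: profile 1-5-1-4 — violates.
(e) [d.dʒ.h.n]: profile 1-2-3-4 — obeys.
(f) [b.tʃ.ʃ.m.ɾ]: profile 1-2-3-4-5 — obeys.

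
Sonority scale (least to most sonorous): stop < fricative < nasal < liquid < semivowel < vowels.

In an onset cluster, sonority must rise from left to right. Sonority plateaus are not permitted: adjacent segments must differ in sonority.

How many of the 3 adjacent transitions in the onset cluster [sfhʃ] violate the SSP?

3

/s/ is a fricative (sonority 2).
/f/ is a fricative (sonority 2).
/h/ is a fricative (sonority 2).
/ʃ/ is a fricative (sonority 2).
/s/→/f/: 2→2 (plateau) — violation.
/f/→/h/: 2→2 (plateau) — violation.
/h/→/ʃ/: 2→2 (plateau) — violation.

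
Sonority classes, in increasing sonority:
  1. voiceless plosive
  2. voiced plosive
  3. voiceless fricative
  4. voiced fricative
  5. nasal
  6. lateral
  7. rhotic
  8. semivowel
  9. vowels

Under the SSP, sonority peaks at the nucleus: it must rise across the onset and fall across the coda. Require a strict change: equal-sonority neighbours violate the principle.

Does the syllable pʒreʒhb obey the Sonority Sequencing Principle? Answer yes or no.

yes

Onset: /p/ is a voiceless plosive (sonority 1), /ʒ/ is a voiced fricative (sonority 4), /r/ is a rhotic (sonority 7); then the nucleus /e/ (sonority 9).
Onset profile 1-4-7-9 — rises to the nucleus.
Coda: /ʒ/ is a voiced fricative (sonority 4), /h/ is a voiceless fricative (sonority 3), /b/ is a voiced plosive (sonority 2).
Coda profile 9-4-3-2 — falls from the nucleus.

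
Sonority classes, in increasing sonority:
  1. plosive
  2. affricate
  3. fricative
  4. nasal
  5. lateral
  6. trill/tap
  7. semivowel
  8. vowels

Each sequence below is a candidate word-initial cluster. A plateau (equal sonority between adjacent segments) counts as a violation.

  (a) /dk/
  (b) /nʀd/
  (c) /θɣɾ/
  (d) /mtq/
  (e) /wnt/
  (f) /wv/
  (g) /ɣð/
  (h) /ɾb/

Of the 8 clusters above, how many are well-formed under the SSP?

0

(a) 1-1 → violates
(b) 4-6-1 → violates
(c) 3-3-6 → violates
(d) 4-1-1 → violates
(e) 7-4-1 → violates
(f) 7-3 → violates
(g) 3-3 → violates
(h) 6-1 → violates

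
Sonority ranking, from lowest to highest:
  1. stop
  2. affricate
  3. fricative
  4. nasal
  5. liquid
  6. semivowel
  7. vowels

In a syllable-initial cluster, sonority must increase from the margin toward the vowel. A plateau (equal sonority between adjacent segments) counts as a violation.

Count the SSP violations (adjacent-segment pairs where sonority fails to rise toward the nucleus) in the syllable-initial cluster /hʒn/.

1

/h/ — fricative, sonority 3.
/ʒ/ — fricative, sonority 3.
/n/ — nasal, sonority 4.
/h/→/ʒ/: 3→3 (plateau) — violation.
/ʒ/→/n/: 3→4 (rises) — ok.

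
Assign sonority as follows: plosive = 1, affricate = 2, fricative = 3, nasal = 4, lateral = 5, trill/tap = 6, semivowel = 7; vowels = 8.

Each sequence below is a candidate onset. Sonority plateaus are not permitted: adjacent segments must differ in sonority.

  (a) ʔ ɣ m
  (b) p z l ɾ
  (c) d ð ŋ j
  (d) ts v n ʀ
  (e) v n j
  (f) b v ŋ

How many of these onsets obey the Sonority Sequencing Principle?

6

(a) sonority 1-3-4: well-formed.
(b) sonority 1-3-5-6: well-formed.
(c) sonority 1-3-4-7: well-formed.
(d) sonority 2-3-4-6: well-formed.
(e) sonority 3-4-7: well-formed.
(f) sonority 1-3-4: well-formed.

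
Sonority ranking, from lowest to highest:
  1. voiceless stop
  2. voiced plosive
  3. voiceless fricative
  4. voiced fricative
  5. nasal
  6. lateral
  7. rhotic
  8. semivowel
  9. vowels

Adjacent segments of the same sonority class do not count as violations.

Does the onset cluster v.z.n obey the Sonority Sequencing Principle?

/v/: voiced fricative = 4.
/z/: voiced fricative = 4.
/n/: nasal = 5.
The profile 4-4-5 is non-decreasing (plateaus allowed), so the onset cluster satisfies the SSP.

yes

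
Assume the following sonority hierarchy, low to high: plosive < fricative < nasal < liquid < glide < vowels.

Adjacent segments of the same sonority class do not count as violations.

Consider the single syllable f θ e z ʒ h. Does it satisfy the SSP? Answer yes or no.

yes

Onset: /f/ is a fricative (sonority 2), /θ/ is a fricative (sonority 2); then the nucleus /e/ (sonority 6).
Onset profile 2-2-6 — rises to the nucleus.
Coda: /z/ is a fricative (sonority 2), /ʒ/ is a fricative (sonority 2), /h/ is a fricative (sonority 2).
Coda profile 6-2-2-2 — falls from the nucleus.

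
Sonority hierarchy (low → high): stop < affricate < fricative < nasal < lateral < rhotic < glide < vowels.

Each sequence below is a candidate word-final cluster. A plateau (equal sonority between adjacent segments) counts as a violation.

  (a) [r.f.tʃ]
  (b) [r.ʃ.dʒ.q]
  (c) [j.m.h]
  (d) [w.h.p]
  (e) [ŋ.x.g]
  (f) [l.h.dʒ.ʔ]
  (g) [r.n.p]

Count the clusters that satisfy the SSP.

(a) sonority 6-3-2: well-formed.
(b) sonority 6-3-2-1: well-formed.
(c) sonority 7-4-3: well-formed.
(d) sonority 7-3-1: well-formed.
(e) sonority 4-3-1: well-formed.
(f) sonority 5-3-2-1: well-formed.
(g) sonority 6-4-1: well-formed.

7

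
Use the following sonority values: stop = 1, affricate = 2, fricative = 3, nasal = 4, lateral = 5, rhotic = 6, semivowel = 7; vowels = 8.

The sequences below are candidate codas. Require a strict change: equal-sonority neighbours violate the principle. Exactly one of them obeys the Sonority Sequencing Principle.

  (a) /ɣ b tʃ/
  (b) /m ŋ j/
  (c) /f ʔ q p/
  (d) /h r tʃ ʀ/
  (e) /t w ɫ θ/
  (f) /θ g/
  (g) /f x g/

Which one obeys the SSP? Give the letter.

f

(a) 3-1-2 → violates
(b) 4-4-7 → violates
(c) 3-1-1-1 → violates
(d) 3-6-2-6 → violates
(e) 1-7-5-3 → violates
(f) 3-1 → obeys
(g) 3-3-1 → violates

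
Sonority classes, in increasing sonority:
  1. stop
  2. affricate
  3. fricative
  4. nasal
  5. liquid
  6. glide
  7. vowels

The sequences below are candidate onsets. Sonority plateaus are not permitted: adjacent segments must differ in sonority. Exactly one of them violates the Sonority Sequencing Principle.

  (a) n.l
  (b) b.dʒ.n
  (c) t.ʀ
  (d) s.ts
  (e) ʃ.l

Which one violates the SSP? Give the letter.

(a) sonority 4-5: well-formed.
(b) sonority 1-2-4: well-formed.
(c) sonority 1-5: well-formed.
(d) sonority 3-2: ill-formed.
(e) sonority 3-5: well-formed.

d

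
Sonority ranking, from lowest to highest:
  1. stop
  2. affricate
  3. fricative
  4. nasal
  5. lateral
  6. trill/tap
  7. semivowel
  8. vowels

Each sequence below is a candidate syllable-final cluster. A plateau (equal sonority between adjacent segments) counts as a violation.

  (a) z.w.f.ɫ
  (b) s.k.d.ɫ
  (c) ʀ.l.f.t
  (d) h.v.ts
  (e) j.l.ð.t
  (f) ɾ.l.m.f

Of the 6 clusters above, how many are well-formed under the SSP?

(a) z.w.f.ɫ: profile 3-7-3-5 — violates.
(b) s.k.d.ɫ: profile 3-1-1-5 — violates.
(c) ʀ.l.f.t: profile 6-5-3-1 — obeys.
(d) h.v.ts: profile 3-3-2 — violates.
(e) j.l.ð.t: profile 7-5-3-1 — obeys.
(f) ɾ.l.m.f: profile 6-5-4-3 — obeys.

3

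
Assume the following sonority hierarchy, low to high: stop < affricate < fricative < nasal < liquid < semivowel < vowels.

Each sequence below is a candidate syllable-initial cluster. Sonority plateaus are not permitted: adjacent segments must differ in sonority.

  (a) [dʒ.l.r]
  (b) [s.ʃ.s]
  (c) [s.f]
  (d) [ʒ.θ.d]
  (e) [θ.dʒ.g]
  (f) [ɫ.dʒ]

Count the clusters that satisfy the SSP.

(a) [dʒ.l.r]: profile 2-5-5 — violates.
(b) [s.ʃ.s]: profile 3-3-3 — violates.
(c) [s.f]: profile 3-3 — violates.
(d) [ʒ.θ.d]: profile 3-3-1 — violates.
(e) [θ.dʒ.g]: profile 3-2-1 — violates.
(f) [ɫ.dʒ]: profile 5-2 — violates.

0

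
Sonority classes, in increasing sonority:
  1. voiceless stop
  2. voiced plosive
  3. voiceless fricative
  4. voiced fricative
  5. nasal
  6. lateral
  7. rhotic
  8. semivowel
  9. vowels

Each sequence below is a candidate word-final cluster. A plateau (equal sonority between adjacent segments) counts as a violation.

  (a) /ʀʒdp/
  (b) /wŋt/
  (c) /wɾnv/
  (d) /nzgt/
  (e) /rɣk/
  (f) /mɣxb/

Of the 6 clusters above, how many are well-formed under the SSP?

(a) 7-4-2-1 → obeys
(b) 8-5-1 → obeys
(c) 8-7-5-4 → obeys
(d) 5-4-2-1 → obeys
(e) 7-4-1 → obeys
(f) 5-4-3-2 → obeys

6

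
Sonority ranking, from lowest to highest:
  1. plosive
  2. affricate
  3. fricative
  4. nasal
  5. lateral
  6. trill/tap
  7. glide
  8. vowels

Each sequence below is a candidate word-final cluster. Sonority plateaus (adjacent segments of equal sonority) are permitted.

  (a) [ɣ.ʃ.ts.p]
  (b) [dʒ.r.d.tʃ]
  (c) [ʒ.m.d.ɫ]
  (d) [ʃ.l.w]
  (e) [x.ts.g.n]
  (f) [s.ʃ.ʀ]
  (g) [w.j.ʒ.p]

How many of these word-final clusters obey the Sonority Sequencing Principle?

(a) [ɣ.ʃ.ts.p]: profile 3-3-2-1 — obeys.
(b) [dʒ.r.d.tʃ]: profile 2-6-1-2 — violates.
(c) [ʒ.m.d.ɫ]: profile 3-4-1-5 — violates.
(d) [ʃ.l.w]: profile 3-5-7 — violates.
(e) [x.ts.g.n]: profile 3-2-1-4 — violates.
(f) [s.ʃ.ʀ]: profile 3-3-6 — violates.
(g) [w.j.ʒ.p]: profile 7-7-3-1 — obeys.

2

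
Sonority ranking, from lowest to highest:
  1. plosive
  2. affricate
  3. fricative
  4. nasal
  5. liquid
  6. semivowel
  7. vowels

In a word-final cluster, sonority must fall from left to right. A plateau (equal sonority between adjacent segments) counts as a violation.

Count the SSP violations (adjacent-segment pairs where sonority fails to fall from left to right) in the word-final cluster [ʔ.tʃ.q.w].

2

/ʔ/ is a plosive (sonority 1).
/tʃ/ is an affricate (sonority 2).
/q/ is a plosive (sonority 1).
/w/ is a semivowel (sonority 6).
/ʔ/→/tʃ/: 1→2 (does not fall) — violation.
/tʃ/→/q/: 2→1 (falls) — ok.
/q/→/w/: 1→6 (does not fall) — violation.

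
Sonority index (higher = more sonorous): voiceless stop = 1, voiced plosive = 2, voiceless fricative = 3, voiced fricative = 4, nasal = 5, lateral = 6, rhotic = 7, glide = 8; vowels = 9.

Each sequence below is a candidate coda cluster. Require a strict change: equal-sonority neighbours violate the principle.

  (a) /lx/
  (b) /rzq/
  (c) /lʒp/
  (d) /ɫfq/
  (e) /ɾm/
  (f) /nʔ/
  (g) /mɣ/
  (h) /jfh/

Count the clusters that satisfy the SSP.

7

(a) 6-3 → obeys
(b) 7-4-1 → obeys
(c) 6-4-1 → obeys
(d) 6-3-1 → obeys
(e) 7-5 → obeys
(f) 5-1 → obeys
(g) 5-4 → obeys
(h) 8-3-3 → violates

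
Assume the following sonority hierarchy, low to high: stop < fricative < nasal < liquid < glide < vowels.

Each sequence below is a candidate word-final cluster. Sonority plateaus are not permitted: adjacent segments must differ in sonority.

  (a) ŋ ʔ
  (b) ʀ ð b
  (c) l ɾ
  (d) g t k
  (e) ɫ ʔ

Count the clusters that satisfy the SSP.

(a) 3-1 → obeys
(b) 4-2-1 → obeys
(c) 4-4 → violates
(d) 1-1-1 → violates
(e) 4-1 → obeys

3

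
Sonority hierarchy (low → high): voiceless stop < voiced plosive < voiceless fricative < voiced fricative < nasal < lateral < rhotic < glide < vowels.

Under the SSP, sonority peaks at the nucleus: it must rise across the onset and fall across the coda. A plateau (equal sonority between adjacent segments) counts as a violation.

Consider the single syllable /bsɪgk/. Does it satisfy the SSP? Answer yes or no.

Onset: /b/ is a voiced plosive (sonority 2), /s/ is a voiceless fricative (sonority 3); then the nucleus /ɪ/ (sonority 9).
Onset profile 2-3-9 — rises to the nucleus.
Coda: /g/ is a voiced plosive (sonority 2), /k/ is a voiceless stop (sonority 1).
Coda profile 9-2-1 — falls from the nucleus.

yes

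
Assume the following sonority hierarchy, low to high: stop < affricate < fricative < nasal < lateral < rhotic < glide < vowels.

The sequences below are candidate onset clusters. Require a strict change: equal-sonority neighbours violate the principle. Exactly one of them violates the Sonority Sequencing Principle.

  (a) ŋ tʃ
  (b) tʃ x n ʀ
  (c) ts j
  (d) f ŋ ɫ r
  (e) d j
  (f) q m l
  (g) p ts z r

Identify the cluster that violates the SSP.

a

(a) 4-2 → violates
(b) 2-3-4-6 → obeys
(c) 2-7 → obeys
(d) 3-4-5-6 → obeys
(e) 1-7 → obeys
(f) 1-4-5 → obeys
(g) 1-2-3-6 → obeys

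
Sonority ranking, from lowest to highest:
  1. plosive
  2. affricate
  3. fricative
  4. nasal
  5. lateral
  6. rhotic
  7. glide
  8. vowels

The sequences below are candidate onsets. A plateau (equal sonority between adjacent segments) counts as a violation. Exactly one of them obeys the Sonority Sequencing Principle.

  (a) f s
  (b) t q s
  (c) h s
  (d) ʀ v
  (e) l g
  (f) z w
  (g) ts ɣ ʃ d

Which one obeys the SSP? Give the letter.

f

(a) sonority 3-3: ill-formed.
(b) sonority 1-1-3: ill-formed.
(c) sonority 3-3: ill-formed.
(d) sonority 6-3: ill-formed.
(e) sonority 5-1: ill-formed.
(f) sonority 3-7: well-formed.
(g) sonority 2-3-3-1: ill-formed.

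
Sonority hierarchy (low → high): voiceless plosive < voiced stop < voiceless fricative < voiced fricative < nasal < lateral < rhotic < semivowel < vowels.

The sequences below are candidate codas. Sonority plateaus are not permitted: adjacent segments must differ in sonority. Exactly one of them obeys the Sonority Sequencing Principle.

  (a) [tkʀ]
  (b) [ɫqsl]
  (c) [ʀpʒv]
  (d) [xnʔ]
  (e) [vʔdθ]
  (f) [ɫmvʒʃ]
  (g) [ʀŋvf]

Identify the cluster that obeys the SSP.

(a) sonority 1-1-7: ill-formed.
(b) sonority 6-1-3-6: ill-formed.
(c) sonority 7-1-4-4: ill-formed.
(d) sonority 3-5-1: ill-formed.
(e) sonority 4-1-2-3: ill-formed.
(f) sonority 6-5-4-4-3: ill-formed.
(g) sonority 7-5-4-3: well-formed.

g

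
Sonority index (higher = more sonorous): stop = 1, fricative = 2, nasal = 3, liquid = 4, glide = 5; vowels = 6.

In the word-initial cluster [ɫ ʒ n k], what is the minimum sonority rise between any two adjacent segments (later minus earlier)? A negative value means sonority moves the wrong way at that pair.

/ɫ/ is a liquid (sonority 4).
/ʒ/ is a fricative (sonority 2).
/n/ is a nasal (sonority 3).
/k/ is a stop (sonority 1).
/ɫ/→/ʒ/: change -2.
/ʒ/→/n/: change +1.
/n/→/k/: change -2.
Minimum = -2.

-2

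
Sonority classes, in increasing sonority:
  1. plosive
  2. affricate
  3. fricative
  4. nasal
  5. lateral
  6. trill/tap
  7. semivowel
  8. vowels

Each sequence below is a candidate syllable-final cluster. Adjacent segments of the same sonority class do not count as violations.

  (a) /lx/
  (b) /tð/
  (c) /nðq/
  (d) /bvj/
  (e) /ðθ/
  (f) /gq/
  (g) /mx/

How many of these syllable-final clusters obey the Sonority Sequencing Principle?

5

(a) sonority 5-3: well-formed.
(b) sonority 1-3: ill-formed.
(c) sonority 4-3-1: well-formed.
(d) sonority 1-3-7: ill-formed.
(e) sonority 3-3: well-formed.
(f) sonority 1-1: well-formed.
(g) sonority 4-3: well-formed.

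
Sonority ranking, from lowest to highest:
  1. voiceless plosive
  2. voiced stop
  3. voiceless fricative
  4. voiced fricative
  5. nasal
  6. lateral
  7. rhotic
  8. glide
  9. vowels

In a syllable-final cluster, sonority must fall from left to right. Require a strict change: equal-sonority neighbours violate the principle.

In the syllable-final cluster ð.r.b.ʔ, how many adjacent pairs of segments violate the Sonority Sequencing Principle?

1

/ð/ — voiced fricative, sonority 4.
/r/ — rhotic, sonority 7.
/b/ — voiced stop, sonority 2.
/ʔ/ — voiceless plosive, sonority 1.
/ð/→/r/: 4→7 (does not fall) — violation.
/r/→/b/: 7→2 (falls) — ok.
/b/→/ʔ/: 2→1 (falls) — ok.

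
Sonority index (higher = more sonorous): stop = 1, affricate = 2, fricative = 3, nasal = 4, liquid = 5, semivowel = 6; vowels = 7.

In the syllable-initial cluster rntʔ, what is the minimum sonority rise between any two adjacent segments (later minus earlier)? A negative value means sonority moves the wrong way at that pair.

/r/ is a liquid (sonority 5).
/n/ is a nasal (sonority 4).
/t/ is a stop (sonority 1).
/ʔ/ is a stop (sonority 1).
/r/→/n/: change -1.
/n/→/t/: change -3.
/t/→/ʔ/: change +0.
Minimum = -3.

-3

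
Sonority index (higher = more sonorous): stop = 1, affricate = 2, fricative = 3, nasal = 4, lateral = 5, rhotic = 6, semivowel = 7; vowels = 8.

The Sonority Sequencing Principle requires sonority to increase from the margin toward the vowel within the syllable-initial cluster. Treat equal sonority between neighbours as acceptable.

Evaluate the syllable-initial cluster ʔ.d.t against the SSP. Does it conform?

yes

/ʔ/: stop = 1.
/d/: stop = 1.
/t/: stop = 1.
The profile 1-1-1 is non-decreasing (plateaus allowed), so the syllable-initial cluster satisfies the SSP.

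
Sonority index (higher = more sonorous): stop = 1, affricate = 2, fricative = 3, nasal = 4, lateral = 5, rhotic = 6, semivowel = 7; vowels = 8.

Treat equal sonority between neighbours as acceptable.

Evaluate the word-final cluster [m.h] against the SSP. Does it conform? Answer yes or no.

yes

/m/: nasal = 4.
/h/: fricative = 3.
The profile 4-3 strictly falls, so the word-final cluster satisfies the SSP.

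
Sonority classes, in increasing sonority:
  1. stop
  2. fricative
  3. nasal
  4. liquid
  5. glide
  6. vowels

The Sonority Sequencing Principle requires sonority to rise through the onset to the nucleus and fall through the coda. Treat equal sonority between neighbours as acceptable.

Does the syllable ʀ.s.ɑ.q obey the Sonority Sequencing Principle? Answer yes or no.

no

Onset: /ʀ/ is a liquid (sonority 4), /s/ is a fricative (sonority 2); then the nucleus /ɑ/ (sonority 6).
Onset profile 4-2-6 — does not rise throughout.
Coda: /q/ is a stop (sonority 1).
Coda profile 6-1 — falls from the nucleus.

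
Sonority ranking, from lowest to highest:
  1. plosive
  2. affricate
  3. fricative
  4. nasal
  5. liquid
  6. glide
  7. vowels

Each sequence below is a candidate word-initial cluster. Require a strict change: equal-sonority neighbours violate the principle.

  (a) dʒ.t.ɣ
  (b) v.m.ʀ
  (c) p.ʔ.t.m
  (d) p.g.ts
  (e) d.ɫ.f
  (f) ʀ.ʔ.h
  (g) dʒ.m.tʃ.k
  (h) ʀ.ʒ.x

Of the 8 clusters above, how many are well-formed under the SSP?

(a) sonority 2-1-3: ill-formed.
(b) sonority 3-4-5: well-formed.
(c) sonority 1-1-1-4: ill-formed.
(d) sonority 1-1-2: ill-formed.
(e) sonority 1-5-3: ill-formed.
(f) sonority 5-1-3: ill-formed.
(g) sonority 2-4-2-1: ill-formed.
(h) sonority 5-3-3: ill-formed.

1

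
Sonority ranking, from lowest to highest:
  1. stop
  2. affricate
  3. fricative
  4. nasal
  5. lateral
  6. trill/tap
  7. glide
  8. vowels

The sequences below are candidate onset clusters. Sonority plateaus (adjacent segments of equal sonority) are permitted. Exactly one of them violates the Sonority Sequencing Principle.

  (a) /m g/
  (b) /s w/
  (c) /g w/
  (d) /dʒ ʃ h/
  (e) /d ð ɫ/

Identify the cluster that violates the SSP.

(a) sonority 4-1: ill-formed.
(b) sonority 3-7: well-formed.
(c) sonority 1-7: well-formed.
(d) sonority 2-3-3: well-formed.
(e) sonority 1-3-5: well-formed.

a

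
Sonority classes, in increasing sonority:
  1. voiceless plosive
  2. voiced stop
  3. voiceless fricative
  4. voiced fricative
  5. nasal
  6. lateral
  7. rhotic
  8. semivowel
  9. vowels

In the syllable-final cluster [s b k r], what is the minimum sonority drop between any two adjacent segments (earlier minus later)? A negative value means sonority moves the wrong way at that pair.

/s/ — voiceless fricative, sonority 3.
/b/ — voiced stop, sonority 2.
/k/ — voiceless plosive, sonority 1.
/r/ — rhotic, sonority 7.
/s/→/b/: change +1.
/b/→/k/: change +1.
/k/→/r/: change -6.
Minimum = -6.

-6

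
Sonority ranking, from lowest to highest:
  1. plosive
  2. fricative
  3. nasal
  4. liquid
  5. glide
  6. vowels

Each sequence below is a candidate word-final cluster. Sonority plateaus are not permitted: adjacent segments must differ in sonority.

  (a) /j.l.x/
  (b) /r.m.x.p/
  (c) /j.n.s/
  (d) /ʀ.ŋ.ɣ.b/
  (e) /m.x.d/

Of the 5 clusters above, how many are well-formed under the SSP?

(a) 5-4-2 → obeys
(b) 4-3-2-1 → obeys
(c) 5-3-2 → obeys
(d) 4-3-2-1 → obeys
(e) 3-2-1 → obeys

5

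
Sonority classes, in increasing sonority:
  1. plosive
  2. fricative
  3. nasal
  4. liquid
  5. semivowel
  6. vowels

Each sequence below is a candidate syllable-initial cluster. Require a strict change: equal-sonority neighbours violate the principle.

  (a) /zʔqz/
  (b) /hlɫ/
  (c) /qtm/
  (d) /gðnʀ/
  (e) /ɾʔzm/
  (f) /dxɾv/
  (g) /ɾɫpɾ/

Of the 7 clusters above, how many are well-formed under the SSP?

1

(a) 2-1-1-2 → violates
(b) 2-4-4 → violates
(c) 1-1-3 → violates
(d) 1-2-3-4 → obeys
(e) 4-1-2-3 → violates
(f) 1-2-4-2 → violates
(g) 4-4-1-4 → violates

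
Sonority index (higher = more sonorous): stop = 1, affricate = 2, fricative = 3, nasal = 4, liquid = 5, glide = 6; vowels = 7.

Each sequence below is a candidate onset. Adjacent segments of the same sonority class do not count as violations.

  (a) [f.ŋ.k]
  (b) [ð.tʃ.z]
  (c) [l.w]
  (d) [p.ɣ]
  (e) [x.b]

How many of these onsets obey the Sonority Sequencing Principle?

(a) [f.ŋ.k]: profile 3-4-1 — violates.
(b) [ð.tʃ.z]: profile 3-2-3 — violates.
(c) [l.w]: profile 5-6 — obeys.
(d) [p.ɣ]: profile 1-3 — obeys.
(e) [x.b]: profile 3-1 — violates.

2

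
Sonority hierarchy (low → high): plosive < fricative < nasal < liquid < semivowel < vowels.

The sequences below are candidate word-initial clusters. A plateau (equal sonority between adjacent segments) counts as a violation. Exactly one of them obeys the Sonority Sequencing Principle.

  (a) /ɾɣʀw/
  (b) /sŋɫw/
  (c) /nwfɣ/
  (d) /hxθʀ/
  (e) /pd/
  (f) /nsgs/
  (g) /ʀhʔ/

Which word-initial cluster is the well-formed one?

b

(a) /ɾɣʀw/: profile 4-2-4-5 — violates.
(b) /sŋɫw/: profile 2-3-4-5 — obeys.
(c) /nwfɣ/: profile 3-5-2-2 — violates.
(d) /hxθʀ/: profile 2-2-2-4 — violates.
(e) /pd/: profile 1-1 — violates.
(f) /nsgs/: profile 3-2-1-2 — violates.
(g) /ʀhʔ/: profile 4-2-1 — violates.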